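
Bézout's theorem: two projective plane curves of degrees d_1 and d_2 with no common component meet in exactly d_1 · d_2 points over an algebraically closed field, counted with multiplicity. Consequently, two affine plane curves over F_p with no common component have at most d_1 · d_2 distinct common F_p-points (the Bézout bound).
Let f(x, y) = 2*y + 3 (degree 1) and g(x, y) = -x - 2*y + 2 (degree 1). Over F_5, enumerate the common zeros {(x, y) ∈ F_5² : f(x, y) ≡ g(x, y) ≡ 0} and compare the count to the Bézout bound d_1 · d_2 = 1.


Common zeros: {(0, 1)}; count = 1; Bézout bound = 1.

deg(f) = 1, deg(g) = 1, so Bézout bound = 1.
Scan x ∈ F_5. For each x, list the y ∈ F_5 with f(x, y) ≡ 0 and those with g(x, y) ≡ 0 (mod 5); the common zeros in that column are the intersection.
  x = 0: f ≡ 0 at y ∈ {1}; g ≡ 0 at y ∈ {1}; common: {1}.
  x = 1: f ≡ 0 at y ∈ {1}; g ≡ 0 at y ∈ {3}; common: ∅.
  x = 2: f ≡ 0 at y ∈ {1}; g ≡ 0 at y ∈ {0}; common: ∅.
  x = 3: f ≡ 0 at y ∈ {1}; g ≡ 0 at y ∈ {2}; common: ∅.
  x = 4: f ≡ 0 at y ∈ {1}; g ≡ 0 at y ∈ {4}; common: ∅.
Collecting: common zeros = {(0, 1)}, so the count is 1.
Comparison with the Bézout bound: 1 ≤ 1 = deg(f)·deg(g), as expected for curves with no common component (the bound is attained).


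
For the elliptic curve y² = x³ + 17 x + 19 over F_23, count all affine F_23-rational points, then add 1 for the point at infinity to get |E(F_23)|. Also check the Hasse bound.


Affine points = {(4, 6), (4, 17), (8, 0), (9, 2), (9, 21), (10, 4), (10, 19), (17, 0), (18, 4), (18, 19), (19, 5), (19, 18), (21, 0), (22, 1), (22, 22)}; affine count = 15; |E(F_23)| = 16.

Discriminant check: Δ ∝ 4a³ + 27b² = 4·17³ + 27·19² = 4·4913 + 27·361 ≡ 5 (mod 23). Nonzero ⇒ E is nonsingular.
For each x ∈ F_23, compute rhs = x³ + 17·x + 19 mod 23, then count y ∈ F_23 with y² ≡ rhs.
  x = 0: rhs = 19, matching y values: none (0 points).
  x = 1: rhs = 14, matching y values: none (0 points).
  x = 2: rhs = 15, matching y values: none (0 points).
  x = 3: rhs = 5, matching y values: none (0 points).
  x = 4: rhs = 13, matching y values: 6, 17 (2 points).
  x = 5: rhs = 22, matching y values: none (0 points).
  x = 6: rhs = 15, matching y values: none (0 points).
  x = 7: rhs = 21, matching y values: none (0 points).
  x = 8: rhs = 0, matching y values: 0 (1 points).
  x = 9: rhs = 4, matching y values: 2, 21 (2 points).
  x = 10: rhs = 16, matching y values: 4, 19 (2 points).
  x = 11: rhs = 19, matching y values: none (0 points).
  x = 12: rhs = 19, matching y values: none (0 points).
  x = 13: rhs = 22, matching y values: none (0 points).
  x = 14: rhs = 11, matching y values: none (0 points).
  x = 15: rhs = 15, matching y values: none (0 points).
  x = 16: rhs = 17, matching y values: none (0 points).
  x = 17: rhs = 0, matching y values: 0 (1 points).
  x = 18: rhs = 16, matching y values: 4, 19 (2 points).
  x = 19: rhs = 2, matching y values: 5, 18 (2 points).
  x = 20: rhs = 10, matching y values: none (0 points).
  x = 21: rhs = 0, matching y values: 0 (1 points).
  x = 22: rhs = 1, matching y values: 1, 22 (2 points).
Total affine count: 15.
Full point count |E(F_23)| = 15 + 1 = 16.
Hasse bound: |16 − (23+1)| = |-8| = 8 ≤ 2√23 ≈ 9.5917 ✓.


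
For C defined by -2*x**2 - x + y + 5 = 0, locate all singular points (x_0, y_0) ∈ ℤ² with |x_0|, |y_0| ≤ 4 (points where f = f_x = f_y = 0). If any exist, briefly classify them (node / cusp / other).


No singular points in the scanned grid; C is smooth there.

Compute partial derivatives:
  f_x = -4*x - 1.
  f_y = 1.
f_y = 1 is a nonzero constant, so f_y never vanishes: no point (x, y) can satisfy f = f_x = f_y = 0. In particular no (x, y) ∈ {−4, ..., 4}² is singular; the curve is smooth.


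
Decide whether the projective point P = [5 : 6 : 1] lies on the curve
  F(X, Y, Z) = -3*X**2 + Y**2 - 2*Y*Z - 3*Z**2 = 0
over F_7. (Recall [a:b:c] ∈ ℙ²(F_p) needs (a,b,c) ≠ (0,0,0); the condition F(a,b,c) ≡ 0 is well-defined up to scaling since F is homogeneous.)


F(5,6,1) ≡ 2 (mod 7); P is NOT on the curve.

Evaluate F(5, 6, 1) term-by-term (mod 7).
  -3*X**2 ↦ -3·25·1·1 = -75
  Y**2 ↦ 1·1·36·1 = 36
  -2*Y*Z ↦ -2·1·6·1 = -12
  -3*Z**2 ↦ -3·1·1·1 = -3
Sum: F(5, 6, 1) = (-75) + (36) + (-12) + (-3) = -54.
Reducing mod 7: -54 ≡ 2 (mod 7).
Since F(a, b, c) ≡ 2 ≠ 0 (mod 7), P does NOT lie on the curve.


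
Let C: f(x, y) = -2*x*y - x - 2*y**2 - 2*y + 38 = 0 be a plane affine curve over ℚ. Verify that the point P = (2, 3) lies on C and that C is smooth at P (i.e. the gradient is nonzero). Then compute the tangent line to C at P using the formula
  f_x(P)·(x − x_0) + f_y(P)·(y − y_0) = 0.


Tangent line at P: -7*x - 18*y + 68 = 0.

Step 1: f(2, 3) = 0, so P lies on C.
Step 2: partial derivatives
  f_x(x, y) = -2*y - 1, f_y(x, y) = -2*x - 4*y - 2.
  f_x(P) = -7, f_y(P) = -18 (gradient nonzero, so P is smooth).
Step 3: tangent line at P: -7·(x − 2) + -18·(y − 3) = 0.
Expanding: -7*x - 18*y + 68 = 0.


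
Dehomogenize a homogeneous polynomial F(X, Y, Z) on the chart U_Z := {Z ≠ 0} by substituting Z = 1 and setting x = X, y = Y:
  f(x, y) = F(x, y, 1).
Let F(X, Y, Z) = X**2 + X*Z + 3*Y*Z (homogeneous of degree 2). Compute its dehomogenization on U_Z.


f(x, y) = x**2 + x + 3*y

On U_Z we set Z = 1. Each monomial c·X^i·Y^j·Z^k in F becomes c·x^i·y^j·1^k = c·x^i·y^j.
Substituting Z = 1: F(X, Y, 1) = x**2 + x + 3*y.
Note: deg(f) ≤ deg(F) = 2; strict inequality happens when F is divisible by Z (lost terms).


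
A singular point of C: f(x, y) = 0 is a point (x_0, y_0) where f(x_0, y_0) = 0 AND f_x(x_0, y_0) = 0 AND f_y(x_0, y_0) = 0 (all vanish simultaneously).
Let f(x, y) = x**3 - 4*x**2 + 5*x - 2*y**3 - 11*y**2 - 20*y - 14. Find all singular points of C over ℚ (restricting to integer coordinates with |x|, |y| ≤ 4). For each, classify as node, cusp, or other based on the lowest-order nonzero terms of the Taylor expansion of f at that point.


Singular points: {(1, -2)}; classification: node.

Compute partial derivatives:
  f_x = 3*x**2 - 8*x + 5.
  f_y = -6*y**2 - 22*y - 20.
Scan x_0 ∈ {−4, ..., 4}. For each x_0, f_y(x_0, y) is a polynomial in y; find its integer roots y ∈ {−4, ..., 4}, then test f_x and f at those candidates.
  x = -4: f_y(-4, y) = -6*y**2 - 22*y - 20; vanishes at y ∈ {-2}. (-4, -2): f_x = 85 ≠ 0.
  x = -3: f_y(-3, y) = -6*y**2 - 22*y - 20; vanishes at y ∈ {-2}. (-3, -2): f_x = 56 ≠ 0.
  x = -2: f_y(-2, y) = -6*y**2 - 22*y - 20; vanishes at y ∈ {-2}. (-2, -2): f_x = 33 ≠ 0.
  x = -1: f_y(-1, y) = -6*y**2 - 22*y - 20; vanishes at y ∈ {-2}. (-1, -2): f_x = 16 ≠ 0.
  x = 0: f_y(0, y) = -6*y**2 - 22*y - 20; vanishes at y ∈ {-2}. (0, -2): f_x = 5 ≠ 0.
  x = 1: f_y(1, y) = -6*y**2 - 22*y - 20; vanishes at y ∈ {-2}. (1, -2): f_x = 0, f = 0 — SINGULAR.
  x = 2: f_y(2, y) = -6*y**2 - 22*y - 20; vanishes at y ∈ {-2}. (2, -2): f_x = 1 ≠ 0.
  x = 3: f_y(3, y) = -6*y**2 - 22*y - 20; vanishes at y ∈ {-2}. (3, -2): f_x = 8 ≠ 0.
  x = 4: f_y(4, y) = -6*y**2 - 22*y - 20; vanishes at y ∈ {-2}. (4, -2): f_x = 21 ≠ 0.
Only singular point on the grid: (1, -2).
Classify: substitute x = 1 + u, y = -2 + v and expand: f = u**3 - u**2 - 2*v**3 + v**2.
No constant or linear terms (consistent with a singular point). Quadratic part: -u**2 + v**2. Cubic part: u**3 - 2*v**3.
The quadratic part v**2 - u**2 = (v − u)(v + u) splits into two distinct linear factors, so there are two distinct tangent lines y − -2 = ±(x − 1) — this is a node (ordinary double point).
Classification: node.


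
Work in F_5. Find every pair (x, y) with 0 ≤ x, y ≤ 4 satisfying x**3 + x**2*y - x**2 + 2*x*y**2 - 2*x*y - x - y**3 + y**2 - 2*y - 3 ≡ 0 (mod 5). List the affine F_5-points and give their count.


Affine F_5-points: {(0, 1), (1, 1), (4, 1), (4, 4)}; count = 4.

For each of the 25 pairs (x, y) ∈ F_5², evaluate f(x, y) mod 5. Record the zeros.
  x = 0: [0↦2, 1↦0, 2↦4, 3↦3, 4↦1]  zeros at y ∈ {1}
  x = 1: [0↦1, 1↦0, 2↦4, 3↦2, 4↦3]  zeros at y ∈ {1}
  x = 2: [0↦4, 1↦1, 2↦2, 3↦1, 4↦2]  zeros at y ∈ ∅
  x = 3: [0↦2, 1↦4, 2↦4, 3↦1, 4↦4]  zeros at y ∈ ∅
  x = 4: [0↦1, 1↦0, 2↦1, 3↦3, 4↦0]  zeros at y ∈ {1, 4}
Collecting zeros: affine points = {(0, 1), (1, 1), (4, 1), (4, 4)}.
Total count |C(F_5)_aff| = 4.


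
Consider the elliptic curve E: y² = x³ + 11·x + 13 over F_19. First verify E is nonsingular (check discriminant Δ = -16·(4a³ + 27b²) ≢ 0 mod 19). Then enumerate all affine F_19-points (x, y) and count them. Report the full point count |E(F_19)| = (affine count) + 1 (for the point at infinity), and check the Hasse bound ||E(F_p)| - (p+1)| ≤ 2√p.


Affine points = {(1, 5), (1, 14), (2, 9), (2, 10), (3, 4), (3, 15), (4, 8), (4, 11), (8, 9), (8, 10), (9, 9), (9, 10), (12, 7), (12, 12), (13, 4), (13, 15), (14, 2), (14, 17), (15, 0), (18, 1), (18, 18)}; affine count = 21; |E(F_19)| = 22.

Discriminant check: Δ ∝ 4a³ + 27b² = 4·11³ + 27·13² = 4·1331 + 27·169 ≡ 7 (mod 19). Nonzero ⇒ E is nonsingular.
For each x ∈ F_19, compute rhs = x³ + 11·x + 13 mod 19, then count y ∈ F_19 with y² ≡ rhs.
  x = 0: rhs = 13, matching y values: none (0 points).
  x = 1: rhs = 6, matching y values: 5, 14 (2 points).
  x = 2: rhs = 5, matching y values: 9, 10 (2 points).
  x = 3: rhs = 16, matching y values: 4, 15 (2 points).
  x = 4: rhs = 7, matching y values: 8, 11 (2 points).
  x = 5: rhs = 3, matching y values: none (0 points).
  x = 6: rhs = 10, matching y values: none (0 points).
  x = 7: rhs = 15, matching y values: none (0 points).
  x = 8: rhs = 5, matching y values: 9, 10 (2 points).
  x = 9: rhs = 5, matching y values: 9, 10 (2 points).
  x = 10: rhs = 2, matching y values: none (0 points).
  x = 11: rhs = 2, matching y values: none (0 points).
  x = 12: rhs = 11, matching y values: 7, 12 (2 points).
  x = 13: rhs = 16, matching y values: 4, 15 (2 points).
  x = 14: rhs = 4, matching y values: 2, 17 (2 points).
  x = 15: rhs = 0, matching y values: 0 (1 points).
  x = 16: rhs = 10, matching y values: none (0 points).
  x = 17: rhs = 2, matching y values: none (0 points).
  x = 18: rhs = 1, matching y values: 1, 18 (2 points).
Total affine count: 21.
Full point count |E(F_19)| = 21 + 1 = 22.
Hasse bound: |22 − (19+1)| = |2| = 2 ≤ 2√19 ≈ 8.7178 ✓.


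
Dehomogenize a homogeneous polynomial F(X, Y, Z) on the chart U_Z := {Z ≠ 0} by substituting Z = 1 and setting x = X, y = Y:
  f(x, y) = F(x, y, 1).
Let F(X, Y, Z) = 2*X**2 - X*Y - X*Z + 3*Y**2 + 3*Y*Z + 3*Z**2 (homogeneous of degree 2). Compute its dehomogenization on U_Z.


f(x, y) = 2*x**2 - x*y - x + 3*y**2 + 3*y + 3

On U_Z we set Z = 1. Each monomial c·X^i·Y^j·Z^k in F becomes c·x^i·y^j·1^k = c·x^i·y^j.
Substituting Z = 1: F(X, Y, 1) = 2*x**2 - x*y - x + 3*y**2 + 3*y + 3.
Note: deg(f) ≤ deg(F) = 2; strict inequality happens when F is divisible by Z (lost terms).


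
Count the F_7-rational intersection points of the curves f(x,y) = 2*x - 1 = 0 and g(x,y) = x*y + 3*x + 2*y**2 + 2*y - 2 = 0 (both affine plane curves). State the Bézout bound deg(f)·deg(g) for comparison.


Common zeros: ∅; count = 0; Bézout bound = 2.

deg(f) = 1, deg(g) = 2, so Bézout bound = 2.
Scan x ∈ F_7. For each x, list the y ∈ F_7 with f(x, y) ≡ 0 and those with g(x, y) ≡ 0 (mod 7); the common zeros in that column are the intersection.
  x = 0: f ≡ 0 at y ∈ ∅; g ≡ 0 at y ∈ ∅; common: ∅.
  x = 1: f ≡ 0 at y ∈ ∅; g ≡ 0 at y ∈ {3, 6}; common: ∅.
  x = 2: f ≡ 0 at y ∈ ∅; g ≡ 0 at y ∈ ∅; common: ∅.
  x = 3: f ≡ 0 at y ∈ ∅; g ≡ 0 at y ∈ {0, 1}; common: ∅.
  x = 4: f ≡ 0 at y ∈ {0, 1, 2, 3, 4, 5, 6}; g ≡ 0 at y ∈ ∅; common: ∅.
  x = 5: f ≡ 0 at y ∈ ∅; g ≡ 0 at y ∈ {2, 5}; common: ∅.
  x = 6: f ≡ 0 at y ∈ ∅; g ≡ 0 at y ∈ ∅; common: ∅.
Collecting: common zeros = ∅, so the count is 0.
Comparison with the Bézout bound: 0 ≤ 2 = deg(f)·deg(g), as expected for curves with no common component (the affine F_7-count falls short of the bound because intersections may lie at infinity, over extension fields, or carry multiplicity).


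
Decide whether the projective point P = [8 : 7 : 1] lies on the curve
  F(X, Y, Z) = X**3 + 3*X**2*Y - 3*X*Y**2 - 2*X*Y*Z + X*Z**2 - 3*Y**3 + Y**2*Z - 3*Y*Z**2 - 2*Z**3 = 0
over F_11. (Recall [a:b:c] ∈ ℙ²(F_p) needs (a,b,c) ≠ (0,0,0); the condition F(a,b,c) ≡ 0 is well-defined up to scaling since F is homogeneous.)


F(8,7,1) ≡ 2 (mod 11); P is NOT on the curve.

Evaluate F(8, 7, 1) term-by-term (mod 11).
  X**3 ↦ 1·512·1·1 = 512
  3*X**2*Y ↦ 3·64·7·1 = 1344
  -3*X*Y**2 ↦ -3·8·49·1 = -1176
  -2*X*Y*Z ↦ -2·8·7·1 = -112
  X*Z**2 ↦ 1·8·1·1 = 8
  -3*Y**3 ↦ -3·1·343·1 = -1029
  Y**2*Z ↦ 1·1·49·1 = 49
  -3*Y*Z**2 ↦ -3·1·7·1 = -21
  -2*Z**3 ↦ -2·1·1·1 = -2
Sum: F(8, 7, 1) = (512) + (1344) + (-1176) + (-112) + (8) + (-1029) + (49) + (-21) + (-2) = -427.
Reducing mod 11: -427 ≡ 2 (mod 11).
Since F(a, b, c) ≡ 2 ≠ 0 (mod 11), P does NOT lie on the curve.


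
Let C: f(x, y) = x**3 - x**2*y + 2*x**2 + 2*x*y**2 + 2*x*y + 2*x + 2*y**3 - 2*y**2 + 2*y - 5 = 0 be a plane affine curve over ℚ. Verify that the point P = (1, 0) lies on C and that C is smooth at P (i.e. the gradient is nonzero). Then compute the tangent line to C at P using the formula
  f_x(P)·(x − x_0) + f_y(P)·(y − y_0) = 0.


Tangent line at P: 9*x + 3*y - 9 = 0.

Step 1: f(1, 0) = 0, so P lies on C.
Step 2: partial derivatives
  f_x(x, y) = 3*x**2 - 2*x*y + 4*x + 2*y**2 + 2*y + 2, f_y(x, y) = -x**2 + 4*x*y + 2*x + 6*y**2 - 4*y + 2.
  f_x(P) = 9, f_y(P) = 3 (gradient nonzero, so P is smooth).
Step 3: tangent line at P: 9·(x − 1) + 3·(y − 0) = 0.
Expanding: 9*x + 3*y - 9 = 0.


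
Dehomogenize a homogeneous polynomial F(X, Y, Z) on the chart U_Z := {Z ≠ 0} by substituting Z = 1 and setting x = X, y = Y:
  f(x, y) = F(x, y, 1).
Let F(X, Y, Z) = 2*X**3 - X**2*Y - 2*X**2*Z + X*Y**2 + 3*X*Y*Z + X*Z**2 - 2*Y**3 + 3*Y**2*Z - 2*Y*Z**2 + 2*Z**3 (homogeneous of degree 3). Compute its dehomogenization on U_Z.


f(x, y) = 2*x**3 - x**2*y - 2*x**2 + x*y**2 + 3*x*y + x - 2*y**3 + 3*y**2 - 2*y + 2

On U_Z we set Z = 1. Each monomial c·X^i·Y^j·Z^k in F becomes c·x^i·y^j·1^k = c·x^i·y^j.
Substituting Z = 1: F(X, Y, 1) = 2*x**3 - x**2*y - 2*x**2 + x*y**2 + 3*x*y + x - 2*y**3 + 3*y**2 - 2*y + 2.
Note: deg(f) ≤ deg(F) = 3; strict inequality happens when F is divisible by Z (lost terms).


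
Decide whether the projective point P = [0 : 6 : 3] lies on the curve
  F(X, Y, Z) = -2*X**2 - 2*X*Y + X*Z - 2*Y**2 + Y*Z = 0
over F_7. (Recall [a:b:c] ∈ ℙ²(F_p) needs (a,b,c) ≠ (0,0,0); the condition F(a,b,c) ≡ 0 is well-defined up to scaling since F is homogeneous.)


F(0,6,3) ≡ 2 (mod 7); P is NOT on the curve.

Evaluate F(0, 6, 3) term-by-term (mod 7).
  -2*X**2 ↦ -2·0·1·1 = 0
  -2*X*Y ↦ -2·0·6·1 = 0
  X*Z ↦ 1·0·1·3 = 0
  -2*Y**2 ↦ -2·1·36·1 = -72
  Y*Z ↦ 1·1·6·3 = 18
Sum: F(0, 6, 3) = (0) + (0) + (0) + (-72) + (18) = -54.
Reducing mod 7: -54 ≡ 2 (mod 7).
Since F(a, b, c) ≡ 2 ≠ 0 (mod 7), P does NOT lie on the curve.


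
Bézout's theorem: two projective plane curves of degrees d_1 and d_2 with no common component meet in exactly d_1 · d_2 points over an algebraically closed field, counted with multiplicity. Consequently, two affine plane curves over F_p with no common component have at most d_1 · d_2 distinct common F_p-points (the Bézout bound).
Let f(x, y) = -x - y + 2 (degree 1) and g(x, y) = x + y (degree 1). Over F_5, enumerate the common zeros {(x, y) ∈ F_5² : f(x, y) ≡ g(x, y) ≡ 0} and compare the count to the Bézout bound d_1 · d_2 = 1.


Common zeros: ∅; count = 0; Bézout bound = 1.

deg(f) = 1, deg(g) = 1, so Bézout bound = 1.
Scan x ∈ F_5. For each x, list the y ∈ F_5 with f(x, y) ≡ 0 and those with g(x, y) ≡ 0 (mod 5); the common zeros in that column are the intersection.
  x = 0: f ≡ 0 at y ∈ {2}; g ≡ 0 at y ∈ {0}; common: ∅.
  x = 1: f ≡ 0 at y ∈ {1}; g ≡ 0 at y ∈ {4}; common: ∅.
  x = 2: f ≡ 0 at y ∈ {0}; g ≡ 0 at y ∈ {3}; common: ∅.
  x = 3: f ≡ 0 at y ∈ {4}; g ≡ 0 at y ∈ {2}; common: ∅.
  x = 4: f ≡ 0 at y ∈ {3}; g ≡ 0 at y ∈ {1}; common: ∅.
Collecting: common zeros = ∅, so the count is 0.
Comparison with the Bézout bound: 0 ≤ 1 = deg(f)·deg(g), as expected for curves with no common component (the affine F_5-count falls short of the bound because intersections may lie at infinity, over extension fields, or carry multiplicity).


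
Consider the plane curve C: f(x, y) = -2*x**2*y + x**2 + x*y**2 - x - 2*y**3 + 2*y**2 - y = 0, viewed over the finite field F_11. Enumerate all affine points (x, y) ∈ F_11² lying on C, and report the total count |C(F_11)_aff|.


Affine F_11-points: {(0, 0), (1, 0), (4, 5), (6, 5), (7, 6)}; count = 5.

For each of the 121 pairs (x, y) ∈ F_11², evaluate f(x, y) mod 11. Record the zeros.
  x = 0: [0↦0, 1↦10, 2↦1, 3↦5, 4↦10, 5↦4, 6↦8, 7↦10, 8↦9, 9↦4, 10↦5]  zeros at y ∈ {0}
  x = 1: [0↦0, 1↦9, 2↦1, 3↦8, 4↦7, 5↦8, 6↦10, 7↦1, 8↦2, 9↦1, 10↦8]  zeros at y ∈ {0}
  x = 2: [0↦2, 1↦6, 2↦6, 3↦1, 4↦1, 5↦5, 6↦1, 7↦10, 8↦9, 9↦8, 10↦6]  zeros at y ∈ ∅
  x = 3: [0↦6, 1↦1, 2↦5, 3↦6, 4↦3, 5↦6, 6↦3, 7↦4, 8↦8, 9↦3, 10↦10]  zeros at y ∈ ∅
  x = 4: [0↦1, 1↦5, 2↦9, 3↦1, 4↦2, 5↦0, 6↦5, 7↦5, 8↦10, 9↦8, 10↦9]  zeros at y ∈ {5}
  x = 5: [0↦9, 1↦7, 2↦7, 3↦8, 4↦9, 5↦9, 6↦7, 7↦2, 8↦4, 9↦1, 10↦3]  zeros at y ∈ ∅
  x = 6: [0↦8, 1↦7, 2↦10, 3↦5, 4↦2, 5↦0, 6↦9, 7↦6, 8↦1, 9↦4, 10↦3]  zeros at y ∈ {5}
  x = 7: [0↦9, 1↦5, 2↦7, 3↦3, 4↦3, 5↦6, 6↦0, 7↦6, 8↦1, 9↦6, 10↦9]  zeros at y ∈ {6}
  x = 8: [0↦1, 1↦1, 2↦9, 3↦2, 4↦1, 5↦5, 6↦2, 7↦2, 8↦4, 9↦7, 10↦10]  zeros at y ∈ ∅
  x = 9: [0↦6, 1↦6, 2↦5, 3↦2, 4↦7, 5↦8, 6↦4, 7↦5, 8↦10, 9↦7, 10↦6]  zeros at y ∈ ∅
  x = 10: [0↦2, 1↦9, 2↦6, 3↦3, 4↦10, 5↦4, 6↦6, 7↦4, 8↦8, 9↦6, 10↦8]  zeros at y ∈ ∅
Collecting zeros: affine points = {(0, 0), (1, 0), (4, 5), (6, 5), (7, 6)}.
Total count |C(F_11)_aff| = 5.


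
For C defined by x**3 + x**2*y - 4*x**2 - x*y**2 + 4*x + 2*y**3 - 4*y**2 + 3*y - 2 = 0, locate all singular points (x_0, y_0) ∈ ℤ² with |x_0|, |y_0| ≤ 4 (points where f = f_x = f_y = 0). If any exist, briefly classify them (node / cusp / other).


Singular points: {(1, 1)}; classification: cusp.

Compute partial derivatives:
  f_x = 3*x**2 + 2*x*y - 8*x - y**2 + 4.
  f_y = x**2 - 2*x*y + 6*y**2 - 8*y + 3.
Scan x_0 ∈ {−4, ..., 4}. For each x_0, f_y(x_0, y) is a polynomial in y; find its integer roots y ∈ {−4, ..., 4}, then test f_x and f at those candidates.
  x = -4: f_y(-4, y) = 6*y**2 + 19; no integer root y with |y| ≤ 4.
  x = -3: f_y(-3, y) = 6*y**2 - 2*y + 12; no integer root y with |y| ≤ 4.
  x = -2: f_y(-2, y) = 6*y**2 - 4*y + 7; no integer root y with |y| ≤ 4.
  x = -1: f_y(-1, y) = 6*y**2 - 6*y + 4; no integer root y with |y| ≤ 4.
  x = 0: f_y(0, y) = 6*y**2 - 8*y + 3; no integer root y with |y| ≤ 4.
  x = 1: f_y(1, y) = 6*y**2 - 10*y + 4; vanishes at y ∈ {1}. (1, 1): f_x = 0, f = 0 — SINGULAR.
  x = 2: f_y(2, y) = 6*y**2 - 12*y + 7; no integer root y with |y| ≤ 4.
  x = 3: f_y(3, y) = 6*y**2 - 14*y + 12; no integer root y with |y| ≤ 4.
  x = 4: f_y(4, y) = 6*y**2 - 16*y + 19; no integer root y with |y| ≤ 4.
Only singular point on the grid: (1, 1).
Classify: substitute x = 1 + u, y = 1 + v and expand: f = u**3 + u**2*v - u*v**2 + 2*v**3 + v**2.
No constant or linear terms (consistent with a singular point). Quadratic part: v**2. Cubic part: u**3 + u**2*v - u*v**2 + 2*v**3.
The quadratic part v**2 is a perfect square, so there is a single (double) tangent line v = 0, i.e. y = 1. Restricting the cubic part to that line (v = 0) leaves u**3 ≠ 0, so f is not divisible by v and the branch is v² ≈ -u**3 to lowest order — this is a cusp.
Classification: cusp.


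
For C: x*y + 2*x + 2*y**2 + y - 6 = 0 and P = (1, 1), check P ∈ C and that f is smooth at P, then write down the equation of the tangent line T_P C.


Tangent line at P: 3*x + 6*y - 9 = 0.

Step 1: f(1, 1) = 0, so P lies on C.
Step 2: partial derivatives
  f_x(x, y) = y + 2, f_y(x, y) = x + 4*y + 1.
  f_x(P) = 3, f_y(P) = 6 (gradient nonzero, so P is smooth).
Step 3: tangent line at P: 3·(x − 1) + 6·(y − 1) = 0.
Expanding: 3*x + 6*y - 9 = 0.


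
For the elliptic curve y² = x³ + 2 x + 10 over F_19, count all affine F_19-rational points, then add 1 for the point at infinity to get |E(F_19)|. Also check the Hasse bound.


Affine points = {(3, 9), (3, 10), (4, 5), (4, 14), (7, 5), (7, 14), (8, 5), (8, 14), (9, 4), (9, 15), (10, 2), (10, 17), (17, 6), (17, 13), (18, 8), (18, 11)}; affine count = 16; |E(F_19)| = 17.

Discriminant check: Δ ∝ 4a³ + 27b² = 4·2³ + 27·10² = 4·8 + 27·100 ≡ 15 (mod 19). Nonzero ⇒ E is nonsingular.
For each x ∈ F_19, compute rhs = x³ + 2·x + 10 mod 19, then count y ∈ F_19 with y² ≡ rhs.
  x = 0: rhs = 10, matching y values: none (0 points).
  x = 1: rhs = 13, matching y values: none (0 points).
  x = 2: rhs = 3, matching y values: none (0 points).
  x = 3: rhs = 5, matching y values: 9, 10 (2 points).
  x = 4: rhs = 6, matching y values: 5, 14 (2 points).
  x = 5: rhs = 12, matching y values: none (0 points).
  x = 6: rhs = 10, matching y values: none (0 points).
  x = 7: rhs = 6, matching y values: 5, 14 (2 points).
  x = 8: rhs = 6, matching y values: 5, 14 (2 points).
  x = 9: rhs = 16, matching y values: 4, 15 (2 points).
  x = 10: rhs = 4, matching y values: 2, 17 (2 points).
  x = 11: rhs = 14, matching y values: none (0 points).
  x = 12: rhs = 14, matching y values: none (0 points).
  x = 13: rhs = 10, matching y values: none (0 points).
  x = 14: rhs = 8, matching y values: none (0 points).
  x = 15: rhs = 14, matching y values: none (0 points).
  x = 16: rhs = 15, matching y values: none (0 points).
  x = 17: rhs = 17, matching y values: 6, 13 (2 points).
  x = 18: rhs = 7, matching y values: 8, 11 (2 points).
Total affine count: 16.
Full point count |E(F_19)| = 16 + 1 = 17.
Hasse bound: |17 − (19+1)| = |-3| = 3 ≤ 2√19 ≈ 8.7178 ✓.


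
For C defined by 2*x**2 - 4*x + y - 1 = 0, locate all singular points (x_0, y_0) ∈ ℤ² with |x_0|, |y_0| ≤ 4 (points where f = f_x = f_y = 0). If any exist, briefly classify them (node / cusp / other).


No singular points in the scanned grid; C is smooth there.

Compute partial derivatives:
  f_x = 4*x - 4.
  f_y = 1.
f_y = 1 is a nonzero constant, so f_y never vanishes: no point (x, y) can satisfy f = f_x = f_y = 0. In particular no (x, y) ∈ {−4, ..., 4}² is singular; the curve is smooth.


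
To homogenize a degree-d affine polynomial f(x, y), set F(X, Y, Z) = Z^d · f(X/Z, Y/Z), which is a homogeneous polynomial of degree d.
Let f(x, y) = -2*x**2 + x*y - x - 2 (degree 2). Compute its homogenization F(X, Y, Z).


F(X, Y, Z) = -2*X**2 + X*Y - X*Z - 2*Z**2

deg(f) = 2.
Substitute x = X/Z, y = Y/Z into f, then multiply by Z^2.
  monomial -2·x^2·y^0 ↦ -2·X^2·Y^0·Z^0.
  monomial 1·x^1·y^1 ↦ 1·X^1·Y^1·Z^0.
  monomial -1·x^1·y^0 ↦ -1·X^1·Y^0·Z^1.
  monomial -2·x^0·y^0 ↦ -2·X^0·Y^0·Z^2.
Collecting: F(X, Y, Z) = -2*X**2 + X*Y - X*Z - 2*Z**2.


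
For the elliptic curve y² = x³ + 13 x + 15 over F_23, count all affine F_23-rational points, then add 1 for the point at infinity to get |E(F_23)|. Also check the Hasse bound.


Affine points = {(1, 11), (1, 12), (2, 7), (2, 16), (3, 9), (3, 14), (4, 4), (4, 19), (7, 9), (7, 14), (10, 8), (10, 15), (12, 6), (12, 17), (13, 9), (13, 14), (16, 8), (16, 15), (18, 3), (18, 20), (20, 8), (20, 15), (21, 2), (21, 21), (22, 1), (22, 22)}; affine count = 26; |E(F_23)| = 27.

Discriminant check: Δ ∝ 4a³ + 27b² = 4·13³ + 27·15² = 4·2197 + 27·225 ≡ 5 (mod 23). Nonzero ⇒ E is nonsingular.
For each x ∈ F_23, compute rhs = x³ + 13·x + 15 mod 23, then count y ∈ F_23 with y² ≡ rhs.
  x = 0: rhs = 15, matching y values: none (0 points).
  x = 1: rhs = 6, matching y values: 11, 12 (2 points).
  x = 2: rhs = 3, matching y values: 7, 16 (2 points).
  x = 3: rhs = 12, matching y values: 9, 14 (2 points).
  x = 4: rhs = 16, matching y values: 4, 19 (2 points).
  x = 5: rhs = 21, matching y values: none (0 points).
  x = 6: rhs = 10, matching y values: none (0 points).
  x = 7: rhs = 12, matching y values: 9, 14 (2 points).
  x = 8: rhs = 10, matching y values: none (0 points).
  x = 9: rhs = 10, matching y values: none (0 points).
  x = 10: rhs = 18, matching y values: 8, 15 (2 points).
  x = 11: rhs = 17, matching y values: none (0 points).
  x = 12: rhs = 13, matching y values: 6, 17 (2 points).
  x = 13: rhs = 12, matching y values: 9, 14 (2 points).
  x = 14: rhs = 20, matching y values: none (0 points).
  x = 15: rhs = 20, matching y values: none (0 points).
  x = 16: rhs = 18, matching y values: 8, 15 (2 points).
  x = 17: rhs = 20, matching y values: none (0 points).
  x = 18: rhs = 9, matching y values: 3, 20 (2 points).
  x = 19: rhs = 14, matching y values: none (0 points).
  x = 20: rhs = 18, matching y values: 8, 15 (2 points).
  x = 21: rhs = 4, matching y values: 2, 21 (2 points).
  x = 22: rhs = 1, matching y values: 1, 22 (2 points).
Total affine count: 26.
Full point count |E(F_23)| = 26 + 1 = 27.
Hasse bound: |27 − (23+1)| = |3| = 3 ≤ 2√23 ≈ 9.5917 ✓.


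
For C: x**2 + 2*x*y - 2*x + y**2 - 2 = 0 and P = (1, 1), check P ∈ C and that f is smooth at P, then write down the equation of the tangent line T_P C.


Tangent line at P: 2*x + 4*y - 6 = 0.

Step 1: f(1, 1) = 0, so P lies on C.
Step 2: partial derivatives
  f_x(x, y) = 2*x + 2*y - 2, f_y(x, y) = 2*x + 2*y.
  f_x(P) = 2, f_y(P) = 4 (gradient nonzero, so P is smooth).
Step 3: tangent line at P: 2·(x − 1) + 4·(y − 1) = 0.
Expanding: 2*x + 4*y - 6 = 0.


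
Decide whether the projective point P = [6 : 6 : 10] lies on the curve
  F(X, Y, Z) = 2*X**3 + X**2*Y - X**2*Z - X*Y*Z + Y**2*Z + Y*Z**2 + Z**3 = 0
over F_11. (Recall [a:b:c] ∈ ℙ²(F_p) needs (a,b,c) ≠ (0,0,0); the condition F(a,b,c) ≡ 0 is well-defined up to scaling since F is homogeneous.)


F(6,6,10) ≡ 7 (mod 11); P is NOT on the curve.

Evaluate F(6, 6, 10) term-by-term (mod 11).
  2*X**3 ↦ 2·216·1·1 = 432
  X**2*Y ↦ 1·36·6·1 = 216
  -X**2*Z ↦ -1·36·1·10 = -360
  -X*Y*Z ↦ -1·6·6·10 = -360
  Y**2*Z ↦ 1·1·36·10 = 360
  Y*Z**2 ↦ 1·1·6·100 = 600
  Z**3 ↦ 1·1·1·1000 = 1000
Sum: F(6, 6, 10) = (432) + (216) + (-360) + (-360) + (360) + (600) + (1000) = 1888.
Reducing mod 11: 1888 ≡ 7 (mod 11).
Since F(a, b, c) ≡ 7 ≠ 0 (mod 11), P does NOT lie on the curve.


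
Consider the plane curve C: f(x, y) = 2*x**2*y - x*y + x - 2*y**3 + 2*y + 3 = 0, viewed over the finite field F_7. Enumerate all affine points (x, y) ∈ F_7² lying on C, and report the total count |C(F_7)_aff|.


Affine F_7-points: {(1, 4), (1, 5), (2, 4), (3, 1), (4, 0), (4, 1), (4, 6), (5, 5)}; count = 8.

For each of the 49 pairs (x, y) ∈ F_7², evaluate f(x, y) mod 7. Record the zeros.
  x = 0: [0↦3, 1↦3, 2↦5, 3↦4, 4↦2, 5↦1, 6↦3]  zeros at y ∈ ∅
  x = 1: [0↦4, 1↦5, 2↦1, 3↦1, 4↦0, 5↦0, 6↦3]  zeros at y ∈ {4, 5}
  x = 2: [0↦5, 1↦4, 2↦5, 3↦3, 4↦0, 5↦5, 6↦6]  zeros at y ∈ {4}
  x = 3: [0↦6, 1↦0, 2↦3, 3↦3, 4↦2, 5↦2, 6↦5]  zeros at y ∈ {1}
  x = 4: [0↦0, 1↦0, 2↦2, 3↦1, 4↦6, 5↦5, 6↦0]  zeros at y ∈ {0, 1, 6}
  x = 5: [0↦1, 1↦4, 2↦2, 3↦4, 4↦5, 5↦0, 6↦5]  zeros at y ∈ {5}
  x = 6: [0↦2, 1↦5, 2↦3, 3↦5, 4↦6, 5↦1, 6↦6]  zeros at y ∈ ∅
Collecting zeros: affine points = {(1, 4), (1, 5), (2, 4), (3, 1), (4, 0), (4, 1), (4, 6), (5, 5)}.
Total count |C(F_7)_aff| = 8.


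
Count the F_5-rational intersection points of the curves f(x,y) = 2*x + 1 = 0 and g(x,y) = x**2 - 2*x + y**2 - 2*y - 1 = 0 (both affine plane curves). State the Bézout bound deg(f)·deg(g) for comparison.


Common zeros: ∅; count = 0; Bézout bound = 2.

deg(f) = 1, deg(g) = 2, so Bézout bound = 2.
Scan x ∈ F_5. For each x, list the y ∈ F_5 with f(x, y) ≡ 0 and those with g(x, y) ≡ 0 (mod 5); the common zeros in that column are the intersection.
  x = 0: f ≡ 0 at y ∈ ∅; g ≡ 0 at y ∈ ∅; common: ∅.
  x = 1: f ≡ 0 at y ∈ ∅; g ≡ 0 at y ∈ ∅; common: ∅.
  x = 2: f ≡ 0 at y ∈ {0, 1, 2, 3, 4}; g ≡ 0 at y ∈ ∅; common: ∅.
  x = 3: f ≡ 0 at y ∈ ∅; g ≡ 0 at y ∈ {3, 4}; common: ∅.
  x = 4: f ≡ 0 at y ∈ ∅; g ≡ 0 at y ∈ {3, 4}; common: ∅.
Collecting: common zeros = ∅, so the count is 0.
Comparison with the Bézout bound: 0 ≤ 2 = deg(f)·deg(g), as expected for curves with no common component (the affine F_5-count falls short of the bound because intersections may lie at infinity, over extension fields, or carry multiplicity).


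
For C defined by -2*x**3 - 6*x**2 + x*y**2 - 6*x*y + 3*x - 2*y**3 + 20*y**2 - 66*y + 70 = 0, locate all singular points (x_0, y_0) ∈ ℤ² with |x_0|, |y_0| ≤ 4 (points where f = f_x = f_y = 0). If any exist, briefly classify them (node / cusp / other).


Singular points: {(-1, 3)}; classification: cusp.

Compute partial derivatives:
  f_x = -6*x**2 - 12*x + y**2 - 6*y + 3.
  f_y = 2*x*y - 6*x - 6*y**2 + 40*y - 66.
Scan x_0 ∈ {−4, ..., 4}. For each x_0, f_y(x_0, y) is a polynomial in y; find its integer roots y ∈ {−4, ..., 4}, then test f_x and f at those candidates.
  x = -4: f_y(-4, y) = -6*y**2 + 32*y - 42; vanishes at y ∈ {3}. (-4, 3): f_x = -54 ≠ 0.
  x = -3: f_y(-3, y) = -6*y**2 + 34*y - 48; vanishes at y ∈ {3}. (-3, 3): f_x = -24 ≠ 0.
  x = -2: f_y(-2, y) = -6*y**2 + 36*y - 54; vanishes at y ∈ {3}. (-2, 3): f_x = -6 ≠ 0.
  x = -1: f_y(-1, y) = -6*y**2 + 38*y - 60; vanishes at y ∈ {3}. (-1, 3): f_x = 0, f = 0 — SINGULAR.
  x = 0: f_y(0, y) = -6*y**2 + 40*y - 66; vanishes at y ∈ {3}. (0, 3): f_x = -6 ≠ 0.
  x = 1: f_y(1, y) = -6*y**2 + 42*y - 72; vanishes at y ∈ {3, 4}. (1, 3): f_x = -24 ≠ 0; (1, 4): f_x = -23 ≠ 0.
  x = 2: f_y(2, y) = -6*y**2 + 44*y - 78; vanishes at y ∈ {3}. (2, 3): f_x = -54 ≠ 0.
  x = 3: f_y(3, y) = -6*y**2 + 46*y - 84; vanishes at y ∈ {3}. (3, 3): f_x = -96 ≠ 0.
  x = 4: f_y(4, y) = -6*y**2 + 48*y - 90; vanishes at y ∈ {3}. (4, 3): f_x = -150 ≠ 0.
Only singular point on the grid: (-1, 3).
Classify: substitute x = -1 + u, y = 3 + v and expand: f = -2*u**3 + u*v**2 - 2*v**3 + v**2.
No constant or linear terms (consistent with a singular point). Quadratic part: v**2. Cubic part: -2*u**3 + u*v**2 - 2*v**3.
The quadratic part v**2 is a perfect square, so there is a single (double) tangent line v = 0, i.e. y = 3. Restricting the cubic part to that line (v = 0) leaves -2*u**3 ≠ 0, so f is not divisible by v and the branch is v² ≈ 2*u**3 to lowest order — this is a cusp.
Classification: cusp.


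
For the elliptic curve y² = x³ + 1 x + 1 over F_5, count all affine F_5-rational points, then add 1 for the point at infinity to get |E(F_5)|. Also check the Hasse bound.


Affine points = {(0, 1), (0, 4), (2, 1), (2, 4), (3, 1), (3, 4), (4, 2), (4, 3)}; affine count = 8; |E(F_5)| = 9.

Discriminant check: Δ ∝ 4a³ + 27b² = 4·1³ + 27·1² = 4·1 + 27·1 ≡ 1 (mod 5). Nonzero ⇒ E is nonsingular.
For each x ∈ F_5, compute rhs = x³ + 1·x + 1 mod 5, then count y ∈ F_5 with y² ≡ rhs.
  x = 0: rhs = 1, matching y values: 1, 4 (2 points).
  x = 1: rhs = 3, matching y values: none (0 points).
  x = 2: rhs = 1, matching y values: 1, 4 (2 points).
  x = 3: rhs = 1, matching y values: 1, 4 (2 points).
  x = 4: rhs = 4, matching y values: 2, 3 (2 points).
Total affine count: 8.
Full point count |E(F_5)| = 8 + 1 = 9.
Hasse bound: |9 − (5+1)| = |3| = 3 ≤ 2√5 ≈ 4.4721 ✓.


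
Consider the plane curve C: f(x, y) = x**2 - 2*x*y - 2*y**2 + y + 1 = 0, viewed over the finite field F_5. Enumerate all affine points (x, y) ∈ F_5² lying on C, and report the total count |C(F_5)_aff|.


Affine F_5-points: {(0, 1), (0, 2), (2, 0), (2, 1), (3, 0), (4, 2)}; count = 6.

For each of the 25 pairs (x, y) ∈ F_5², evaluate f(x, y) mod 5. Record the zeros.
  x = 0: [0↦1, 1↦0, 2↦0, 3↦1, 4↦3]  zeros at y ∈ {1, 2}
  x = 1: [0↦2, 1↦4, 2↦2, 3↦1, 4↦1]  zeros at y ∈ ∅
  x = 2: [0↦0, 1↦0, 2↦1, 3↦3, 4↦1]  zeros at y ∈ {0, 1}
  x = 3: [0↦0, 1↦3, 2↦2, 3↦2, 4↦3]  zeros at y ∈ {0}
  x = 4: [0↦2, 1↦3, 2↦0, 3↦3, 4↦2]  zeros at y ∈ {2}
Collecting zeros: affine points = {(0, 1), (0, 2), (2, 0), (2, 1), (3, 0), (4, 2)}.
Total count |C(F_5)_aff| = 6.


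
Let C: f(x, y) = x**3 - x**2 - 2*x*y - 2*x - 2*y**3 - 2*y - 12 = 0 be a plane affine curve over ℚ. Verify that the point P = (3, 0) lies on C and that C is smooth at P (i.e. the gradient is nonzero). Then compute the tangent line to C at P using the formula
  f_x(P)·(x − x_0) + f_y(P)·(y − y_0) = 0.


Tangent line at P: 19*x - 8*y - 57 = 0.

Step 1: f(3, 0) = 0, so P lies on C.
Step 2: partial derivatives
  f_x(x, y) = 3*x**2 - 2*x - 2*y - 2, f_y(x, y) = -2*x - 6*y**2 - 2.
  f_x(P) = 19, f_y(P) = -8 (gradient nonzero, so P is smooth).
Step 3: tangent line at P: 19·(x − 3) + -8·(y − 0) = 0.
Expanding: 19*x - 8*y - 57 = 0.


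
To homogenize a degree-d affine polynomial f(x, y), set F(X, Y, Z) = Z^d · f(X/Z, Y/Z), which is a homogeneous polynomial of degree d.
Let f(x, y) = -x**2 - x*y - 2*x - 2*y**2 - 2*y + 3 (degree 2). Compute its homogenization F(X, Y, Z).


F(X, Y, Z) = -X**2 - X*Y - 2*X*Z - 2*Y**2 - 2*Y*Z + 3*Z**2

deg(f) = 2.
Substitute x = X/Z, y = Y/Z into f, then multiply by Z^2.
  monomial -1·x^2·y^0 ↦ -1·X^2·Y^0·Z^0.
  monomial -1·x^1·y^1 ↦ -1·X^1·Y^1·Z^0.
  monomial -2·x^1·y^0 ↦ -2·X^1·Y^0·Z^1.
  monomial -2·x^0·y^2 ↦ -2·X^0·Y^2·Z^0.
  monomial -2·x^0·y^1 ↦ -2·X^0·Y^1·Z^1.
  monomial 3·x^0·y^0 ↦ 3·X^0·Y^0·Z^2.
Collecting: F(X, Y, Z) = -X**2 - X*Y - 2*X*Z - 2*Y**2 - 2*Y*Z + 3*Z**2.


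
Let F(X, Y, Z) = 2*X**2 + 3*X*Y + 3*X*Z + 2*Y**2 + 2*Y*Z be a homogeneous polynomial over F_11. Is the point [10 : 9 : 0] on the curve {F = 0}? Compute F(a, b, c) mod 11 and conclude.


F(10,9,0) ≡ 5 (mod 11); P is NOT on the curve.

Evaluate F(10, 9, 0) term-by-term (mod 11).
  2*X**2 ↦ 2·100·1·1 = 200
  3*X*Y ↦ 3·10·9·1 = 270
  3*X*Z ↦ 3·10·1·0 = 0
  2*Y**2 ↦ 2·1·81·1 = 162
  2*Y*Z ↦ 2·1·9·0 = 0
Sum: F(10, 9, 0) = (200) + (270) + (0) + (162) + (0) = 632.
Reducing mod 11: 632 ≡ 5 (mod 11).
Since F(a, b, c) ≡ 5 ≠ 0 (mod 11), P does NOT lie on the curve.


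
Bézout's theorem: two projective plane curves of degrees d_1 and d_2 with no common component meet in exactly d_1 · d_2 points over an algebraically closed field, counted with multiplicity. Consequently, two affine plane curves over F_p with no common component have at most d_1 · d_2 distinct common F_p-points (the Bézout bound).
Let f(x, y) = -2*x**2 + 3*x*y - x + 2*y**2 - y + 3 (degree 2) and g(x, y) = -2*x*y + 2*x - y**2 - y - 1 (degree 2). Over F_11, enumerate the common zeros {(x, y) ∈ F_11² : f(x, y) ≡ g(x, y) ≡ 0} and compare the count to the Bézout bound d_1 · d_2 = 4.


Common zeros: {(2, 2)}; count = 1; Bézout bound = 4.

deg(f) = 2, deg(g) = 2, so Bézout bound = 4.
Scan x ∈ F_11. For each x, list the y ∈ F_11 with f(x, y) ≡ 0 and those with g(x, y) ≡ 0 (mod 11); the common zeros in that column are the intersection.
  x = 0: f ≡ 0 at y ∈ ∅; g ≡ 0 at y ∈ ∅; common: ∅.
  x = 1: f ≡ 0 at y ∈ {0, 10}; g ≡ 0 at y ∈ ∅; common: ∅.
  x = 2: f ≡ 0 at y ∈ {1, 2}; g ≡ 0 at y ∈ {2, 4}; common: {2}.
  x = 3: f ≡ 0 at y ∈ ∅; g ≡ 0 at y ∈ {5, 10}; common: ∅.
  x = 4: f ≡ 0 at y ∈ {0}; g ≡ 0 at y ∈ ∅; common: ∅.
  x = 5: f ≡ 0 at y ∈ ∅; g ≡ 0 at y ∈ {3, 8}; common: ∅.
  x = 6: f ≡ 0 at y ∈ {2, 6}; g ≡ 0 at y ∈ {0, 9}; common: ∅.
  x = 7: f ≡ 0 at y ∈ ∅; g ≡ 0 at y ∈ ∅; common: ∅.
  x = 8: f ≡ 0 at y ∈ {6, 10}; g ≡ 0 at y ∈ ∅; common: ∅.
  x = 9: f ≡ 0 at y ∈ ∅; g ≡ 0 at y ∈ {7}; common: ∅.
  x = 10: f ≡ 0 at y ∈ {1}; g ≡ 0 at y ∈ {6}; common: ∅.
Collecting: common zeros = {(2, 2)}, so the count is 1.
Comparison with the Bézout bound: 1 ≤ 4 = deg(f)·deg(g), as expected for curves with no common component (the affine F_11-count falls short of the bound because intersections may lie at infinity, over extension fields, or carry multiplicity).


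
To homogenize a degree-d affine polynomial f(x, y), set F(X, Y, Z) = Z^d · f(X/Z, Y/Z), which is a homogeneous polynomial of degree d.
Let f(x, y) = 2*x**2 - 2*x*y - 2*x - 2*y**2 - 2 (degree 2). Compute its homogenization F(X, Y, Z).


F(X, Y, Z) = 2*X**2 - 2*X*Y - 2*X*Z - 2*Y**2 - 2*Z**2

deg(f) = 2.
Substitute x = X/Z, y = Y/Z into f, then multiply by Z^2.
  monomial 2·x^2·y^0 ↦ 2·X^2·Y^0·Z^0.
  monomial -2·x^1·y^1 ↦ -2·X^1·Y^1·Z^0.
  monomial -2·x^1·y^0 ↦ -2·X^1·Y^0·Z^1.
  monomial -2·x^0·y^2 ↦ -2·X^0·Y^2·Z^0.
  monomial -2·x^0·y^0 ↦ -2·X^0·Y^0·Z^2.
Collecting: F(X, Y, Z) = 2*X**2 - 2*X*Y - 2*X*Z - 2*Y**2 - 2*Z**2.


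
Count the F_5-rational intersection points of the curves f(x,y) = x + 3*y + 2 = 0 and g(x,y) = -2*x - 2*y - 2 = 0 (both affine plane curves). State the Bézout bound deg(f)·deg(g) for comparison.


Common zeros: {(2, 2)}; count = 1; Bézout bound = 1.

deg(f) = 1, deg(g) = 1, so Bézout bound = 1.
Scan x ∈ F_5. For each x, list the y ∈ F_5 with f(x, y) ≡ 0 and those with g(x, y) ≡ 0 (mod 5); the common zeros in that column are the intersection.
  x = 0: f ≡ 0 at y ∈ {1}; g ≡ 0 at y ∈ {4}; common: ∅.
  x = 1: f ≡ 0 at y ∈ {4}; g ≡ 0 at y ∈ {3}; common: ∅.
  x = 2: f ≡ 0 at y ∈ {2}; g ≡ 0 at y ∈ {2}; common: {2}.
  x = 3: f ≡ 0 at y ∈ {0}; g ≡ 0 at y ∈ {1}; common: ∅.
  x = 4: f ≡ 0 at y ∈ {3}; g ≡ 0 at y ∈ {0}; common: ∅.
Collecting: common zeros = {(2, 2)}, so the count is 1.
Comparison with the Bézout bound: 1 ≤ 1 = deg(f)·deg(g), as expected for curves with no common component (the bound is attained).


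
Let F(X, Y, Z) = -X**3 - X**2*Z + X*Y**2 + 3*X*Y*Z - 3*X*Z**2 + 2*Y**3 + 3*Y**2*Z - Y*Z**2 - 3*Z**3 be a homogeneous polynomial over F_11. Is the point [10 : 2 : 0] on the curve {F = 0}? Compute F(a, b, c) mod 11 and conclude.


F(10,2,0) ≡ 2 (mod 11); P is NOT on the curve.

Evaluate F(10, 2, 0) term-by-term (mod 11).
  -X**3 ↦ -1·1000·1·1 = -1000
  -X**2*Z ↦ -1·100·1·0 = 0
  X*Y**2 ↦ 1·10·4·1 = 40
  3*X*Y*Z ↦ 3·10·2·0 = 0
  -3*X*Z**2 ↦ -3·10·1·0 = 0
  2*Y**3 ↦ 2·1·8·1 = 16
  3*Y**2*Z ↦ 3·1·4·0 = 0
  -Y*Z**2 ↦ -1·1·2·0 = 0
  -3*Z**3 ↦ -3·1·1·0 = 0
Sum: F(10, 2, 0) = (-1000) + (0) + (40) + (0) + (0) + (16) + (0) + (0) + (0) = -944.
Reducing mod 11: -944 ≡ 2 (mod 11).
Since F(a, b, c) ≡ 2 ≠ 0 (mod 11), P does NOT lie on the curve.


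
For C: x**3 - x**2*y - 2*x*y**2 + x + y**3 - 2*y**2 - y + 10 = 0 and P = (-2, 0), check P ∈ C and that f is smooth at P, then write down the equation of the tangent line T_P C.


Tangent line at P: 13*x - 5*y + 26 = 0.

Step 1: f(-2, 0) = 0, so P lies on C.
Step 2: partial derivatives
  f_x(x, y) = 3*x**2 - 2*x*y - 2*y**2 + 1, f_y(x, y) = -x**2 - 4*x*y + 3*y**2 - 4*y - 1.
  f_x(P) = 13, f_y(P) = -5 (gradient nonzero, so P is smooth).
Step 3: tangent line at P: 13·(x − -2) + -5·(y − 0) = 0.
Expanding: 13*x - 5*y + 26 = 0.


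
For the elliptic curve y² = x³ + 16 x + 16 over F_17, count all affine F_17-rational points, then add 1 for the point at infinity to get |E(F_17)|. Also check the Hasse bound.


Affine points = {(0, 4), (0, 13), (1, 4), (1, 13), (4, 5), (4, 12), (5, 0), (12, 7), (12, 10), (14, 3), (14, 14), (16, 4), (16, 13)}; affine count = 13; |E(F_17)| = 14.

Discriminant check: Δ ∝ 4a³ + 27b² = 4·16³ + 27·16² = 4·4096 + 27·256 ≡ 6 (mod 17). Nonzero ⇒ E is nonsingular.
For each x ∈ F_17, compute rhs = x³ + 16·x + 16 mod 17, then count y ∈ F_17 with y² ≡ rhs.
  x = 0: rhs = 16, matching y values: 4, 13 (2 points).
  x = 1: rhs = 16, matching y values: 4, 13 (2 points).
  x = 2: rhs = 5, matching y values: none (0 points).
  x = 3: rhs = 6, matching y values: none (0 points).
  x = 4: rhs = 8, matching y values: 5, 12 (2 points).
  x = 5: rhs = 0, matching y values: 0 (1 points).
  x = 6: rhs = 5, matching y values: none (0 points).
  x = 7: rhs = 12, matching y values: none (0 points).
  x = 8: rhs = 10, matching y values: none (0 points).
  x = 9: rhs = 5, matching y values: none (0 points).
  x = 10: rhs = 3, matching y values: none (0 points).
  x = 11: rhs = 10, matching y values: none (0 points).
  x = 12: rhs = 15, matching y values: 7, 10 (2 points).
  x = 13: rhs = 7, matching y values: none (0 points).
  x = 14: rhs = 9, matching y values: 3, 14 (2 points).
  x = 15: rhs = 10, matching y values: none (0 points).
  x = 16: rhs = 16, matching y values: 4, 13 (2 points).
Total affine count: 13.
Full point count |E(F_17)| = 13 + 1 = 14.
Hasse bound: |14 − (17+1)| = |-4| = 4 ≤ 2√17 ≈ 8.2462 ✓.
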